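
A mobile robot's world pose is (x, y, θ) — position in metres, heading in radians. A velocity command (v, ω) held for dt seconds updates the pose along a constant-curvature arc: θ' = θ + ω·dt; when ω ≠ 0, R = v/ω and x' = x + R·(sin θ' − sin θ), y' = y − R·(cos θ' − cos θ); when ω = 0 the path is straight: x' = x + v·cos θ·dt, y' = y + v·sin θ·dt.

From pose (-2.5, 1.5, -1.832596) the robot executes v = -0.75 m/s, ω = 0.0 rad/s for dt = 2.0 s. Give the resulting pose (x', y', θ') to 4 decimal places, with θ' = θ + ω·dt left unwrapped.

θ' = -1.8326 + 0.0·2.0 = -1.8326
ω = 0 → straight: x' = -2.5 + -0.75·cos(-1.8326)·2.0 = -2.1118
y' = 1.5 + -0.75·sin(-1.8326)·2.0 = 2.9489

(-2.1118, 2.9489, -1.8326)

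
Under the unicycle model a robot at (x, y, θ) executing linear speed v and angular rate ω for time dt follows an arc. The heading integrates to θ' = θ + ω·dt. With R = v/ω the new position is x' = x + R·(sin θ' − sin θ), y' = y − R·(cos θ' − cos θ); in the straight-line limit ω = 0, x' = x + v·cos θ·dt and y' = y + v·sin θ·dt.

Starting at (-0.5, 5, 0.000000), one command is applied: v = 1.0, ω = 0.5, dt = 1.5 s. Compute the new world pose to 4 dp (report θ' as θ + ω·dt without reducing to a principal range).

(0.8633, 5.5366, 0.7500)

θ' = 0.0000 + 0.5·1.5 = 0.7500
R = v/ω = 1.0/0.5 = 2.0000
x' = -0.5 + 2.0000·(sin 0.7500 − sin 0.0000) = 0.8633
y' = 5 − 2.0000·(cos 0.7500 − cos 0.0000) = 5.5366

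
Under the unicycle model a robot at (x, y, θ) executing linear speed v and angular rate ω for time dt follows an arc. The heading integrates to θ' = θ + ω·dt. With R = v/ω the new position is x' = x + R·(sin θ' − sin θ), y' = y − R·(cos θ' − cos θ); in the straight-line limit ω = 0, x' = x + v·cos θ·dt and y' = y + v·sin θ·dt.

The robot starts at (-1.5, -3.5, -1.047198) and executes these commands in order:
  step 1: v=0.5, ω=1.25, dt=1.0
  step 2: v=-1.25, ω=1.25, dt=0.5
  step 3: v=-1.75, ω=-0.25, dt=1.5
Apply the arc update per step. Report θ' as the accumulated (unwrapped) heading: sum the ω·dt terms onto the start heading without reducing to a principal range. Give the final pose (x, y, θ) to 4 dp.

(-3.7008, -5.5539, 0.4528)

step 1: θ'=0.2028 (R=0.4000) → pose (-1.0730, -3.6918, 0.2028)
step 2: θ'=0.8278 (R=-1.0000) → pose (-1.6081, -3.9948, 0.8278)
step 3: θ'=0.4528 (R=7.0000) → pose (-3.7008, -5.5539, 0.4528)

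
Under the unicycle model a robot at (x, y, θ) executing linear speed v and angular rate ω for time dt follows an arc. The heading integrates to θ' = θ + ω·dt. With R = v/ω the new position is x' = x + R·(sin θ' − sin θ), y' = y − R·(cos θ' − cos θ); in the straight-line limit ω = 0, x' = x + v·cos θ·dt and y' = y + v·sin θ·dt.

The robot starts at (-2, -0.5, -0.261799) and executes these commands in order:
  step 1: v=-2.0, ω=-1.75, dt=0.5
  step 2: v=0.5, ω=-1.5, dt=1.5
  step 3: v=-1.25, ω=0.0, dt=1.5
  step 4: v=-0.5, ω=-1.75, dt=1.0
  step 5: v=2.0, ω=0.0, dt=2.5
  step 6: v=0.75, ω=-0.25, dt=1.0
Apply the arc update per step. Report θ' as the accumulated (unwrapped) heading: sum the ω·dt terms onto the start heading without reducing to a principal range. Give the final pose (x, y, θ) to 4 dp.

step 1: θ'=-1.1368 (R=1.1429) → pose (-2.7411, 0.1233, -1.1368)
step 2: θ'=-3.3868 (R=-0.3333) → pose (-3.1245, -0.3402, -3.3868)
step 3: θ'=-3.3868 (straight) → pose (-1.3055, -0.7954, -3.3868)
step 4: θ'=-5.1368 (R=0.2857) → pose (-1.1145, -1.1902, -5.1368)
step 5: θ'=-5.1368 (straight) → pose (0.9444, 3.3662, -5.1368)
step 6: θ'=-5.3868 (R=-3.0000) → pose (1.3350, 4.0042, -5.3868)

(1.3350, 4.0042, -5.3868)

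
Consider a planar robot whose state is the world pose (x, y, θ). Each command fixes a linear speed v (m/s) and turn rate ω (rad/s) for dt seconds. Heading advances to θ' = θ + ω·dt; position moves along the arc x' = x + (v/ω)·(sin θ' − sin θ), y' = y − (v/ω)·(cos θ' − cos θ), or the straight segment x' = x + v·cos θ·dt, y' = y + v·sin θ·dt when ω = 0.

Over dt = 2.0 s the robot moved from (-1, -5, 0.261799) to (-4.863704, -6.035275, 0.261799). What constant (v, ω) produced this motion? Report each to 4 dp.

v = -2.0000, ω = 0.0000

Δθ = 0.261799 − 0.261799 = 0.000000
ω = Δθ/dt = 0.000000/2.0 = 0.0000
ω = 0 → v = (Δx·cos θ + Δy·sin θ)/dt = -2.0000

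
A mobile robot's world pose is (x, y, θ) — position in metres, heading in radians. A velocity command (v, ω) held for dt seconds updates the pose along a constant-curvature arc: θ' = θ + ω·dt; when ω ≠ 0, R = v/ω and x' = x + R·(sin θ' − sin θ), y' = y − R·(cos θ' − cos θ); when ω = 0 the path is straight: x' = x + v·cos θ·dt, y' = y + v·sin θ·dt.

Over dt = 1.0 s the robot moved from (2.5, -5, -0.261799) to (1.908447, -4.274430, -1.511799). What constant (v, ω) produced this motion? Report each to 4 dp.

Δθ = -1.511799 − -0.261799 = -1.250000
ω = Δθ/dt = -1.250000/1.0 = -1.2500
R = −Δy/(cos θ' − cos θ) = 0.8000
v = R·ω = 0.8000·-1.2500 = -1.0000

v = -1.0000, ω = -1.2500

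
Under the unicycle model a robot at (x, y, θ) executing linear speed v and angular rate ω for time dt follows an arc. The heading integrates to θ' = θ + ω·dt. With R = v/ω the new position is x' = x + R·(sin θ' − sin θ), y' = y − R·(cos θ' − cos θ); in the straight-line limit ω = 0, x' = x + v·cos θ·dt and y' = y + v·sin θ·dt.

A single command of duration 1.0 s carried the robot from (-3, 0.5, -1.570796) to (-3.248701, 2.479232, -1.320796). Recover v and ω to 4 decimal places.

Δθ = -1.320796 − -1.570796 = 0.250000
ω = Δθ/dt = 0.250000/1.0 = 0.2500
R = −Δy/(cos θ' − cos θ) = -8.0000
v = R·ω = -8.0000·0.2500 = -2.0000

v = -2.0000, ω = 0.2500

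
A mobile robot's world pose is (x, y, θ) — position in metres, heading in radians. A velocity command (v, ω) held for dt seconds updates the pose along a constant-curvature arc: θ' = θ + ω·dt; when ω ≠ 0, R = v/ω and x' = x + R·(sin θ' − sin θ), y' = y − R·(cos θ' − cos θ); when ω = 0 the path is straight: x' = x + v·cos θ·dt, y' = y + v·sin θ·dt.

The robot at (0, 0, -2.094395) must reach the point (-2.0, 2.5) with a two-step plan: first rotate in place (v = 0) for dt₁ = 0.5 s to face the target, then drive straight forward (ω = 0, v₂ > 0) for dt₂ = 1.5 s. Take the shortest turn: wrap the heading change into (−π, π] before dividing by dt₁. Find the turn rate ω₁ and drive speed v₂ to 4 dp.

heading to target = atan2(2.5−0, -2−0) = 2.2455
Δθ = wrap(2.2455 − -2.0944) = -1.9433; ω₁ = Δθ/dt₁ = -3.8865
distance = √((-2−0)² + (2.5−0)²) = 3.2016; v₂ = distance/dt₂ = 2.1344

ω₁ = -3.8865, v₂ = 2.1344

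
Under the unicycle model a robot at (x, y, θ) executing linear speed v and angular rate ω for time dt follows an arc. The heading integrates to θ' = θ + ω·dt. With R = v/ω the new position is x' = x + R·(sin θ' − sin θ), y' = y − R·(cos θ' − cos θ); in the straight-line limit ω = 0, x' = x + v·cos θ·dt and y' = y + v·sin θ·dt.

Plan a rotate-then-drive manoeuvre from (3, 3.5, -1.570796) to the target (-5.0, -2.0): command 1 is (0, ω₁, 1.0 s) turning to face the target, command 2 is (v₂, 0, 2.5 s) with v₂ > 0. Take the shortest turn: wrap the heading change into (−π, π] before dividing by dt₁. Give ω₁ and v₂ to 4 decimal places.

heading to target = atan2(-2−3.5, -5−3) = -2.5393
Δθ = wrap(-2.5393 − -1.5708) = -0.9685; ω₁ = Δθ/dt₁ = -0.9685
distance = √((-5−3)² + (-2−3.5)²) = 9.7082; v₂ = distance/dt₂ = 3.8833

ω₁ = -0.9685, v₂ = 3.8833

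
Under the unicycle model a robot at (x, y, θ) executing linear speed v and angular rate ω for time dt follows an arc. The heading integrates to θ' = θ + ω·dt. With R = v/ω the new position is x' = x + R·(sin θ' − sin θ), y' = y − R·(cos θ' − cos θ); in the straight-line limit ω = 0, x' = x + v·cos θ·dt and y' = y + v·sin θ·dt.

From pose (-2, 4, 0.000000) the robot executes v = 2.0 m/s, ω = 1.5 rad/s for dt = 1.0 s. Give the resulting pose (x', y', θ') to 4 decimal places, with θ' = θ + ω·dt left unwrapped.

(-0.6700, 5.2390, 1.5000)

θ' = 0.0000 + 1.5·1.0 = 1.5000
R = v/ω = 2.0/1.5 = 1.3333
x' = -2 + 1.3333·(sin 1.5000 − sin 0.0000) = -0.6700
y' = 4 − 1.3333·(cos 1.5000 − cos 0.0000) = 5.2390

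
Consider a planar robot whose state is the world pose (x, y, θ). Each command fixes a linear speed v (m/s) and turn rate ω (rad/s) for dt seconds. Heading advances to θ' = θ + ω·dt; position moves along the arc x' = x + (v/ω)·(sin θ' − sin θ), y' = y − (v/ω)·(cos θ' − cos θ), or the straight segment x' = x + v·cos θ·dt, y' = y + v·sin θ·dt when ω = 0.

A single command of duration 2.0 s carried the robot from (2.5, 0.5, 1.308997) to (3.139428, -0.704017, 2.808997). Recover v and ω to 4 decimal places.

v = -0.7500, ω = 0.7500

Δθ = 2.808997 − 1.308997 = 1.500000
ω = Δθ/dt = 1.500000/2.0 = 0.7500
R = −Δy/(cos θ' − cos θ) = -1.0000
v = R·ω = -1.0000·0.7500 = -0.7500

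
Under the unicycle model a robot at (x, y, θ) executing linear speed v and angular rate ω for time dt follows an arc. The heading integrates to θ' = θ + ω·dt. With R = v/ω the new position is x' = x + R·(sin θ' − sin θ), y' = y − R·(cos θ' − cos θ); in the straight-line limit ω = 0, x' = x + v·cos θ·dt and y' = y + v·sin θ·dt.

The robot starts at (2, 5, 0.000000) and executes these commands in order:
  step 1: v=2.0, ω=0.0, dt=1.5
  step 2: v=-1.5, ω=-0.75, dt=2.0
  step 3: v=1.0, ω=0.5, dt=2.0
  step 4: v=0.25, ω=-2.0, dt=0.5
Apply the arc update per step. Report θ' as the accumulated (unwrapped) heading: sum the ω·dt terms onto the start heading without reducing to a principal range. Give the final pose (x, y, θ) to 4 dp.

step 1: θ'=0.0000 (straight) → pose (5.0000, 5.0000, 0.0000)
step 2: θ'=-1.5000 (R=2.0000) → pose (3.0050, 6.8585, -1.5000)
step 3: θ'=-0.5000 (R=2.0000) → pose (4.0411, 5.2448, -0.5000)
step 4: θ'=-1.5000 (R=-0.1250) → pose (4.1059, 5.1440, -1.5000)

(4.1059, 5.1440, -1.5000)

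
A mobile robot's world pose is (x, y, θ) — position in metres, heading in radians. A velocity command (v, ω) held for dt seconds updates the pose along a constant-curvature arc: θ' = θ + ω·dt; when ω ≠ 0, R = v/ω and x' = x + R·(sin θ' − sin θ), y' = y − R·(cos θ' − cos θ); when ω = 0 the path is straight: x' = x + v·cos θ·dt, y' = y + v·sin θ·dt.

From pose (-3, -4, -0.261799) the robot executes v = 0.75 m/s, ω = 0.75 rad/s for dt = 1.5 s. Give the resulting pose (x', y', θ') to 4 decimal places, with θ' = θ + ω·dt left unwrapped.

θ' = -0.2618 + 0.75·1.5 = 0.8632
R = v/ω = 0.75/0.75 = 1.0000
x' = -3 + 1.0000·(sin 0.8632 − sin -0.2618) = -1.9813
y' = -4 − 1.0000·(cos 0.8632 − cos -0.2618) = -3.6841

(-1.9813, -3.6841, 0.8632)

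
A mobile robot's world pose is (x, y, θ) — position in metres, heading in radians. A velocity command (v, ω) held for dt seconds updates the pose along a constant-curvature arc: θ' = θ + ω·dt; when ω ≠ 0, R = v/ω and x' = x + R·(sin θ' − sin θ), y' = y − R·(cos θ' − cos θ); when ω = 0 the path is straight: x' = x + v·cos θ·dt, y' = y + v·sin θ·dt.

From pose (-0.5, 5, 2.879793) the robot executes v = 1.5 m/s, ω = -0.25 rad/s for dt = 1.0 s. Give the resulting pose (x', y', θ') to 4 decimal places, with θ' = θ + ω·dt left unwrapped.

θ' = 2.8798 + -0.25·1.0 = 2.6298
R = v/ω = 1.5/-0.25 = -6.0000
x' = -0.5 + -6.0000·(sin 2.6298 − sin 2.8798) = -1.8856
y' = 5 − -6.0000·(cos 2.6298 − cos 2.8798) = 5.5644

(-1.8856, 5.5644, 2.6298)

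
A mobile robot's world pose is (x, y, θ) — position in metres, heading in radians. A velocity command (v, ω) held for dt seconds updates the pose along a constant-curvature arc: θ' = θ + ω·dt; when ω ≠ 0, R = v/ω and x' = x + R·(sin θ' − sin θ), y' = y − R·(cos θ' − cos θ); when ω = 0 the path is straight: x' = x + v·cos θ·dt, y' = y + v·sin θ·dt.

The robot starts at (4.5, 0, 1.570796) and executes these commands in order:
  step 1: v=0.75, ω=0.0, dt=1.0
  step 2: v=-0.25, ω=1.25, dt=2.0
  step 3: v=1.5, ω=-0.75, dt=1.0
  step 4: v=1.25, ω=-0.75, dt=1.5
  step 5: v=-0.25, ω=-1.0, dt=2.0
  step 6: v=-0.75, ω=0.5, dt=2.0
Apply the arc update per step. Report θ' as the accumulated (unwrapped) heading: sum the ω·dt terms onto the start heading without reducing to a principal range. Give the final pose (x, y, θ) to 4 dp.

(0.7077, -0.7893, 1.1958)

step 1: θ'=1.5708 (straight) → pose (4.5000, 0.7500, 1.5708)
step 2: θ'=4.0708 (R=-0.2000) → pose (4.8602, 0.6303, 4.0708)
step 3: θ'=3.3208 (R=-2.0000) → pose (3.6144, -0.1407, 3.3208)
step 4: θ'=2.1958 (R=-1.6667) → pose (1.9658, 0.5241, 2.1958)
step 5: θ'=0.1958 (R=0.2500) → pose (1.8116, 0.1326, 0.1958)
step 6: θ'=1.1958 (R=-1.5000) → pose (0.7077, -0.7893, 1.1958)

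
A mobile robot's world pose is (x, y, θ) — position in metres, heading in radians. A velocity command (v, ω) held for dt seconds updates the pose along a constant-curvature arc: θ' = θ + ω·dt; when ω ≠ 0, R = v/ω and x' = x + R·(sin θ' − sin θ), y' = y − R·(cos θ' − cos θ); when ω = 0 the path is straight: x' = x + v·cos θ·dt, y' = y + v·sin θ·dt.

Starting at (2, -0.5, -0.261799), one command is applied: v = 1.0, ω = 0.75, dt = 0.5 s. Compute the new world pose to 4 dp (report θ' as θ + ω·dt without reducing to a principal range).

(2.4957, -0.5369, 0.1132)

θ' = -0.2618 + 0.75·0.5 = 0.1132
R = v/ω = 1.0/0.75 = 1.3333
x' = 2 + 1.3333·(sin 0.1132 − sin -0.2618) = 2.4957
y' = -0.5 − 1.3333·(cos 0.1132 − cos -0.2618) = -0.5369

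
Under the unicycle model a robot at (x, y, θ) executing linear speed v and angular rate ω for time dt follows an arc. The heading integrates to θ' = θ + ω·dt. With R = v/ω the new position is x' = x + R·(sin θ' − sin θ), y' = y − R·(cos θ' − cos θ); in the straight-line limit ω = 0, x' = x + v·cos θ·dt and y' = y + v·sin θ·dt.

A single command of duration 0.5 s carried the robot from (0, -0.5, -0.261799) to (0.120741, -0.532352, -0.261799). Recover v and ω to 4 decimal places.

Δθ = -0.261799 − -0.261799 = 0.000000
ω = Δθ/dt = 0.000000/0.5 = 0.0000
ω = 0 → v = (Δx·cos θ + Δy·sin θ)/dt = 0.2500

v = 0.2500, ω = 0.0000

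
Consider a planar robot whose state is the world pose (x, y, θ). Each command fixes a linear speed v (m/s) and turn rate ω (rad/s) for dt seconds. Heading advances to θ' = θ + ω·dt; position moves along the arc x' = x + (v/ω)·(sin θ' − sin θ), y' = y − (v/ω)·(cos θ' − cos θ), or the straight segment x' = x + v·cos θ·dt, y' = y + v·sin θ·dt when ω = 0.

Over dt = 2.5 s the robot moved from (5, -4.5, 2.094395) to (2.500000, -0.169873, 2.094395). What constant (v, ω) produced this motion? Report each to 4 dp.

v = 2.0000, ω = 0.0000

Δθ = 2.094395 − 2.094395 = 0.000000
ω = Δθ/dt = 0.000000/2.5 = 0.0000
ω = 0 → v = (Δx·cos θ + Δy·sin θ)/dt = 2.0000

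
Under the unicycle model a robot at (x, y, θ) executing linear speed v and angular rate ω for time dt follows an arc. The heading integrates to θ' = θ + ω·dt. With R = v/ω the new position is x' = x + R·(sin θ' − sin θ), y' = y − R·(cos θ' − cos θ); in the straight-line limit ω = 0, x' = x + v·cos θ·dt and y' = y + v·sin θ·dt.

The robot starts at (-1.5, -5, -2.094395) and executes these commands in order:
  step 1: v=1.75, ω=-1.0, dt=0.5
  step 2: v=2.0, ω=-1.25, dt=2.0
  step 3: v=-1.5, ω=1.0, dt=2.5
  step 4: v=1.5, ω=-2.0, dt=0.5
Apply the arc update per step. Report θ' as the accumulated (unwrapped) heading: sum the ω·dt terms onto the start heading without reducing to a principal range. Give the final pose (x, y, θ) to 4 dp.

(-2.9682, -5.5307, -3.5944)

step 1: θ'=-2.5944 (R=-1.7500) → pose (-2.1050, -5.6195, -2.5944)
step 2: θ'=-5.0944 (R=-1.6000) → pose (-4.4222, -3.6566, -5.0944)
step 3: θ'=-2.5944 (R=-1.5000) → pose (-2.2498, -5.4968, -2.5944)
step 4: θ'=-3.5944 (R=-0.7500) → pose (-2.9682, -5.5307, -3.5944)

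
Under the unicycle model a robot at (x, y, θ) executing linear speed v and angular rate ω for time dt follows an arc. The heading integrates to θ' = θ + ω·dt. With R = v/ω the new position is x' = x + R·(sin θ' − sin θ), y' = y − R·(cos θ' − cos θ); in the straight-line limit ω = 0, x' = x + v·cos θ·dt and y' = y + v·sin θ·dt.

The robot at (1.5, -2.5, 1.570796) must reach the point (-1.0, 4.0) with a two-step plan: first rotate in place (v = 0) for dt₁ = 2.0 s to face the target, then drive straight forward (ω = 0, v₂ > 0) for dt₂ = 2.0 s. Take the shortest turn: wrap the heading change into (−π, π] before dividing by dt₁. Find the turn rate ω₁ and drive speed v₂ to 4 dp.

heading to target = atan2(4−-2.5, -1−1.5) = 1.9380
Δθ = wrap(1.9380 − 1.5708) = 0.3672; ω₁ = Δθ/dt₁ = 0.1836
distance = √((-1−1.5)² + (4−-2.5)²) = 6.9642; v₂ = distance/dt₂ = 3.4821

ω₁ = 0.1836, v₂ = 3.4821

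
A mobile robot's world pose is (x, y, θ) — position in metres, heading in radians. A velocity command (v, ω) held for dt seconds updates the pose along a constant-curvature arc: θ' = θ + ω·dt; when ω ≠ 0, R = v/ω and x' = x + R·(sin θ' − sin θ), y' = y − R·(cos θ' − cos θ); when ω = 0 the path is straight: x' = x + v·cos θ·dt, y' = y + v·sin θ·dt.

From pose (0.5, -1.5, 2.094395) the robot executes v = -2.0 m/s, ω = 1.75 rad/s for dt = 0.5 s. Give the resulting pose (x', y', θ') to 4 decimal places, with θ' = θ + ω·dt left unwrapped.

θ' = 2.0944 + 1.75·0.5 = 2.9694
R = v/ω = -2.0/1.75 = -1.1429
x' = 0.5 + -1.1429·(sin 2.9694 − sin 2.0944) = 1.2939
y' = -1.5 − -1.1429·(cos 2.9694 − cos 2.0944) = -2.0545

(1.2939, -2.0545, 2.9694)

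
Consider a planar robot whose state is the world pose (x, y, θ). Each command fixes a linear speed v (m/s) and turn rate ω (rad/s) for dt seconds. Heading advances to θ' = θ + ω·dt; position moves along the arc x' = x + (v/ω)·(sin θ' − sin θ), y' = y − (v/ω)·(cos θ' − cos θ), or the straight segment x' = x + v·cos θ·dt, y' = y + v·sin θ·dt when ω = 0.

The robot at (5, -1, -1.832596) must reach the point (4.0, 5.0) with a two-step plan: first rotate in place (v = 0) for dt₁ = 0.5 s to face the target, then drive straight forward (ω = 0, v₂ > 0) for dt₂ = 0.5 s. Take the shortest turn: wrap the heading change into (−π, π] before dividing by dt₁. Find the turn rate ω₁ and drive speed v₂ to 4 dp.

ω₁ = -5.4293, v₂ = 12.1655

heading to target = atan2(5−-1, 4−5) = 1.7359
Δθ = wrap(1.7359 − -1.8326) = -2.7146; ω₁ = Δθ/dt₁ = -5.4293
distance = √((4−5)² + (5−-1)²) = 6.0828; v₂ = distance/dt₂ = 12.1655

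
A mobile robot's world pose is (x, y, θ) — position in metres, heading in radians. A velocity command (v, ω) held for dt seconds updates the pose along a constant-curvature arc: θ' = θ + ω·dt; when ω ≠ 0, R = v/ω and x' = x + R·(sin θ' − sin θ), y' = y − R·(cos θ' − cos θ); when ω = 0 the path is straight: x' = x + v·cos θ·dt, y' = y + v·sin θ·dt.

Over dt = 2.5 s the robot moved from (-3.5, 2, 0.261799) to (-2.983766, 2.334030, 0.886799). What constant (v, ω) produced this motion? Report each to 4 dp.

v = 0.2500, ω = 0.2500

Δθ = 0.886799 − 0.261799 = 0.625000
ω = Δθ/dt = 0.625000/2.5 = 0.2500
R = Δx/(sin θ' − sin θ) = 1.0000
v = R·ω = 1.0000·0.2500 = 0.2500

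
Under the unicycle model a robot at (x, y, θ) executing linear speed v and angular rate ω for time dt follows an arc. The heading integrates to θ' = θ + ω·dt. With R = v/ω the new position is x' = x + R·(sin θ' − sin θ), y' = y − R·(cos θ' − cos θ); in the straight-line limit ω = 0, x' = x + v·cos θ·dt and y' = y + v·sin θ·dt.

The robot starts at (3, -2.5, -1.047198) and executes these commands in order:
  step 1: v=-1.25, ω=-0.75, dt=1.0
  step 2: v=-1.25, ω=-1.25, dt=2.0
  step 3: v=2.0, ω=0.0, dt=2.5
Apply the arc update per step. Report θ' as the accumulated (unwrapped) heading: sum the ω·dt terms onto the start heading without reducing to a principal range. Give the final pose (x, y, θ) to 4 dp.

step 1: θ'=-1.7972 (R=1.6667) → pose (2.8192, -1.2925, -1.7972)
step 2: θ'=-4.2972 (R=1.0000) → pose (4.7088, -1.1137, -4.2972)
step 3: θ'=-4.2972 (straight) → pose (2.6919, 3.4615, -4.2972)

(2.6919, 3.4615, -4.2972)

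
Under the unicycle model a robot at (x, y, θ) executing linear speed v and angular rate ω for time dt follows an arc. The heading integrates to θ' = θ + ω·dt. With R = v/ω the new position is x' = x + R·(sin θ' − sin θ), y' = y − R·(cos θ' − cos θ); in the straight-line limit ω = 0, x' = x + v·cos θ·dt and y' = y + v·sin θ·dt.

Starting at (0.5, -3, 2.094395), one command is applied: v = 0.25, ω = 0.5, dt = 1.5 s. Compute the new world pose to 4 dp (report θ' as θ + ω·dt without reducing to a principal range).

(0.2134, -2.7719, 2.8444)

θ' = 2.0944 + 0.5·1.5 = 2.8444
R = v/ω = 0.25/0.5 = 0.5000
x' = 0.5 + 0.5000·(sin 2.8444 − sin 2.0944) = 0.2134
y' = -3 − 0.5000·(cos 2.8444 − cos 2.0944) = -2.7719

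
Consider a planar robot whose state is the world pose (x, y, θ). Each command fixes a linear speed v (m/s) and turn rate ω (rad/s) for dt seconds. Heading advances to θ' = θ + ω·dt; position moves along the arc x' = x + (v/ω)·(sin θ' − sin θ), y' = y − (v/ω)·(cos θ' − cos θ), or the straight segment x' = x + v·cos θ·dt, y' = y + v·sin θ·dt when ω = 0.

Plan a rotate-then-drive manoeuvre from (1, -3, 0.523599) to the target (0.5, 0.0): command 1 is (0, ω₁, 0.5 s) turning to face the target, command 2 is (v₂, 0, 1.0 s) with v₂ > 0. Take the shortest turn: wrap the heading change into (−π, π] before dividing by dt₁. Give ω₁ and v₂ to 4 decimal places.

heading to target = atan2(0−-3, 0.5−1) = 1.7359
Δθ = wrap(1.7359 − 0.5236) = 1.2123; ω₁ = Δθ/dt₁ = 2.4247
distance = √((0.5−1)² + (0−-3)²) = 3.0414; v₂ = distance/dt₂ = 3.0414

ω₁ = 2.4247, v₂ = 3.0414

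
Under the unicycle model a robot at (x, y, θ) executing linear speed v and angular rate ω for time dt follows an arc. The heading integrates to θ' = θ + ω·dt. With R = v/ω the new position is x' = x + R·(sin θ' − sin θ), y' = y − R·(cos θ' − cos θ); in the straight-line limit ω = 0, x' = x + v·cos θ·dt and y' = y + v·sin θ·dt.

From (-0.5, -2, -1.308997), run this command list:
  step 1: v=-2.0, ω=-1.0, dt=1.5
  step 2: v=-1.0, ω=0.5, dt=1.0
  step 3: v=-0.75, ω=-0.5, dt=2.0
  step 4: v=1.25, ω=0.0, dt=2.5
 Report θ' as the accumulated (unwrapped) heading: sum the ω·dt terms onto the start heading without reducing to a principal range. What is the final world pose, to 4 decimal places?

(-0.1166, 1.9428, -3.3090)

step 1: θ'=-2.8090 (R=2.0000) → pose (0.7789, 0.4080, -2.8090)
step 2: θ'=-2.3090 (R=-2.0000) → pose (1.6052, 0.9525, -2.3090)
step 3: θ'=-3.3090 (R=1.5000) → pose (2.9647, 1.4221, -3.3090)
step 4: θ'=-3.3090 (straight) → pose (-0.1166, 1.9428, -3.3090)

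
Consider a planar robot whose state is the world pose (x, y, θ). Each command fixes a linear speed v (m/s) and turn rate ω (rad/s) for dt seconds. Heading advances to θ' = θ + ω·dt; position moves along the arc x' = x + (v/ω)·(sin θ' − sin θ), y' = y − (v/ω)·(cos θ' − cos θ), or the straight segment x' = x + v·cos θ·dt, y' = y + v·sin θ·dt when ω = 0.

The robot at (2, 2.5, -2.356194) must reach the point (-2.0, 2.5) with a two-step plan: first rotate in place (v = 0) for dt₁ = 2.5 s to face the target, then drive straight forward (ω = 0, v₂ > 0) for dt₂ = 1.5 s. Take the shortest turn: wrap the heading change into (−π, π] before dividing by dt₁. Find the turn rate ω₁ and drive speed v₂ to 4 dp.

ω₁ = -0.3142, v₂ = 2.6667

heading to target = atan2(2.5−2.5, -2−2) = 3.1416
Δθ = wrap(3.1416 − -2.3562) = -0.7854; ω₁ = Δθ/dt₁ = -0.3142
distance = √((-2−2)² + (2.5−2.5)²) = 4.0000; v₂ = distance/dt₂ = 2.6667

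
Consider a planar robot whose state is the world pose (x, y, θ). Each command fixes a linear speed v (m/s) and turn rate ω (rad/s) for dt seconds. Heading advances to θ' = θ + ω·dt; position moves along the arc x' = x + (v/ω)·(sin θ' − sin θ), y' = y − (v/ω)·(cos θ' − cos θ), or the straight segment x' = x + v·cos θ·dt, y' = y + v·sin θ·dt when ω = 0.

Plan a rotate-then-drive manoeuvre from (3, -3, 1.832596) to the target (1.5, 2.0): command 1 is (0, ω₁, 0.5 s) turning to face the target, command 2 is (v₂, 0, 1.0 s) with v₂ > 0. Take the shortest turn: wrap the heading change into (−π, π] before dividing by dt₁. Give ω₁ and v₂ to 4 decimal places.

ω₁ = 0.0593, v₂ = 5.2202

heading to target = atan2(2−-3, 1.5−3) = 1.8623
Δθ = wrap(1.8623 − 1.8326) = 0.0297; ω₁ = Δθ/dt₁ = 0.0593
distance = √((1.5−3)² + (2−-3)²) = 5.2202; v₂ = distance/dt₂ = 5.2202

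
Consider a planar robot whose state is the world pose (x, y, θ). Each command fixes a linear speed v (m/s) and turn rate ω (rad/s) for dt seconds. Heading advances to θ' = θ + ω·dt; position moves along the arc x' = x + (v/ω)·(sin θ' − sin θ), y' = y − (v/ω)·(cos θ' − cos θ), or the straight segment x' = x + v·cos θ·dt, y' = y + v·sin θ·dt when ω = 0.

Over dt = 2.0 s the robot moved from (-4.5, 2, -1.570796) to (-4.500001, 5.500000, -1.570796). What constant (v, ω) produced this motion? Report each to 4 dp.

v = -1.7500, ω = 0.0000

Δθ = -1.570796 − -1.570796 = 0.000000
ω = Δθ/dt = 0.000000/2.0 = 0.0000
ω = 0 → v = (Δx·cos θ + Δy·sin θ)/dt = -1.7500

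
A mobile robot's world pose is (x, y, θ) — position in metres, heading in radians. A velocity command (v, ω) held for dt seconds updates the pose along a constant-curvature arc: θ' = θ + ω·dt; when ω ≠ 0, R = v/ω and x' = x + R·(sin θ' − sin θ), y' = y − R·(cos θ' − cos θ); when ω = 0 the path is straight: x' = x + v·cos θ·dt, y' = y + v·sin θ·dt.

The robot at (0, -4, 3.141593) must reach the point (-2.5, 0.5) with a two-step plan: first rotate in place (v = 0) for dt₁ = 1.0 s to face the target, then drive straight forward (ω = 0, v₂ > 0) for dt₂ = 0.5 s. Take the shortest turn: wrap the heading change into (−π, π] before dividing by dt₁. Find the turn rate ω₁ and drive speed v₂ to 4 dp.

ω₁ = -1.0637, v₂ = 10.2956

heading to target = atan2(0.5−-4, -2.5−0) = 2.0779
Δθ = wrap(2.0779 − 3.1416) = -1.0637; ω₁ = Δθ/dt₁ = -1.0637
distance = √((-2.5−0)² + (0.5−-4)²) = 5.1478; v₂ = distance/dt₂ = 10.2956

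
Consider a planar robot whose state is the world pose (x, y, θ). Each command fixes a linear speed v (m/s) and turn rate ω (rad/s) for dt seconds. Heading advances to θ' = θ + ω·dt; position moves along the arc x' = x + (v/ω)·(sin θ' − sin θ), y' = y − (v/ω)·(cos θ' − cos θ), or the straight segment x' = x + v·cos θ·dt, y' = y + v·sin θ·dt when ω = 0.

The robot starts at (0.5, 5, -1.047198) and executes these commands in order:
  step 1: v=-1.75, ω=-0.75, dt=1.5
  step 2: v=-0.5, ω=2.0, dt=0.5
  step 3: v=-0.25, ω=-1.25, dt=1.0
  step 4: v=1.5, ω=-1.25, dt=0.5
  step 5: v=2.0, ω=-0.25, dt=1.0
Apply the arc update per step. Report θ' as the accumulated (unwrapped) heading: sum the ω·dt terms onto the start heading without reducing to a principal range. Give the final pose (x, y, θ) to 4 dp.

(-1.9979, 7.7224, -3.2972)

step 1: θ'=-2.1722 (R=2.3333) → pose (0.5968, 7.4869, -2.1722)
step 2: θ'=-1.1722 (R=-0.2500) → pose (0.6211, 7.7253, -1.1722)
step 3: θ'=-2.4222 (R=0.2000) → pose (0.6736, 7.9534, -2.4222)
step 4: θ'=-3.0472 (R=-1.2000) → pose (-0.0040, 7.6614, -3.0472)
step 5: θ'=-3.2972 (R=-8.0000) → pose (-1.9979, 7.7224, -3.2972)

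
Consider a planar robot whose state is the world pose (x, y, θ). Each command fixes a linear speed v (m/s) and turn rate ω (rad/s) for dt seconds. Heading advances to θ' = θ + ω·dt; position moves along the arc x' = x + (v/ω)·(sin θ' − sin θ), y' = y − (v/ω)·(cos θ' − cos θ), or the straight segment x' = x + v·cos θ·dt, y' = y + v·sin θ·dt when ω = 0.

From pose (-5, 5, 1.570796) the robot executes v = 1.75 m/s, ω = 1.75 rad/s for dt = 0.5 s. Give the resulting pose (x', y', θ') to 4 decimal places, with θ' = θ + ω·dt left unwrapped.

(-5.3590, 5.7675, 2.4458)

θ' = 1.5708 + 1.75·0.5 = 2.4458
R = v/ω = 1.75/1.75 = 1.0000
x' = -5 + 1.0000·(sin 2.4458 − sin 1.5708) = -5.3590
y' = 5 − 1.0000·(cos 2.4458 − cos 1.5708) = 5.7675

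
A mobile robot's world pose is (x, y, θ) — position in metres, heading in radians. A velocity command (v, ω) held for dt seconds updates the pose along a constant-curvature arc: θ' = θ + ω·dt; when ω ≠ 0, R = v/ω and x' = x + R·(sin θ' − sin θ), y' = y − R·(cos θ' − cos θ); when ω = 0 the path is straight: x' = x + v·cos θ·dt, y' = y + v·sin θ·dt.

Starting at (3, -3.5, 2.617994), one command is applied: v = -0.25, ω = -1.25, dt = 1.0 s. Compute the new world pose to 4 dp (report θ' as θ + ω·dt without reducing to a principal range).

θ' = 2.6180 + -1.25·1.0 = 1.3680
R = v/ω = -0.25/-1.25 = 0.2000
x' = 3 + 0.2000·(sin 1.3680 − sin 2.6180) = 3.0959
y' = -3.5 − 0.2000·(cos 1.3680 − cos 2.6180) = -3.7135

(3.0959, -3.7135, 1.3680)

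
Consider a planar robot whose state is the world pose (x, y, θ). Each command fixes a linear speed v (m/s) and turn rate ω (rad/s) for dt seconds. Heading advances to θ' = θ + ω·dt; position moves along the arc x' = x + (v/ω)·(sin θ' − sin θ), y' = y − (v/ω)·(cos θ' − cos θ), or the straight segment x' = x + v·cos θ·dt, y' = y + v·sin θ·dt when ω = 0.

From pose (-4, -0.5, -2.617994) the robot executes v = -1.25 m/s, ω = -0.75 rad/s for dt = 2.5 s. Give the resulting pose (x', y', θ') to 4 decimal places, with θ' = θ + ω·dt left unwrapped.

θ' = -2.6180 + -0.75·2.5 = -4.4930
R = v/ω = -1.25/-0.75 = 1.6667
x' = -4 + 1.6667·(sin -4.4930 − sin -2.6180) = -1.5400
y' = -0.5 − 1.6667·(cos -4.4930 − cos -2.6180) = -1.5806

(-1.5400, -1.5806, -4.4930)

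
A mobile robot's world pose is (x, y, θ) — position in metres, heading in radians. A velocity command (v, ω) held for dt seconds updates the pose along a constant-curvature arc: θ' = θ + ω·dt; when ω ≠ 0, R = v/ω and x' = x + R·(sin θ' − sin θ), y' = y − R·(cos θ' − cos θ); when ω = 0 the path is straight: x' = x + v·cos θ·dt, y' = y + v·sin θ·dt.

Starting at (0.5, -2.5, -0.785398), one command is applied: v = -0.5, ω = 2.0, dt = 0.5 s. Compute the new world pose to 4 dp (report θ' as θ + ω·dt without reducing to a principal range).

θ' = -0.7854 + 2.0·0.5 = 0.2146
R = v/ω = -0.5/2.0 = -0.2500
x' = 0.5 + -0.2500·(sin 0.2146 − sin -0.7854) = 0.2700
y' = -2.5 − -0.2500·(cos 0.2146 − cos -0.7854) = -2.4325

(0.2700, -2.4325, 0.2146)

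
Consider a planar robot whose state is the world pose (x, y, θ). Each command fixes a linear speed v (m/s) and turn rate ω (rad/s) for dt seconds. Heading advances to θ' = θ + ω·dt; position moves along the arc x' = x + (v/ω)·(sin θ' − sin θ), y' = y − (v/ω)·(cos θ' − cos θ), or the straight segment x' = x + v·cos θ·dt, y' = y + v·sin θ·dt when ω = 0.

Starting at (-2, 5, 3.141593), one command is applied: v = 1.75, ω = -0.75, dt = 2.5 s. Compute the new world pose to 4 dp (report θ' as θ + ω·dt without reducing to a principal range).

θ' = 3.1416 + -0.75·2.5 = 1.2666
R = v/ω = 1.75/-0.75 = -2.3333
x' = -2 + -2.3333·(sin 1.2666 − sin 3.1416) = -4.2262
y' = 5 − -2.3333·(cos 1.2666 − cos 3.1416) = 8.0322

(-4.2262, 8.0322, 1.2666)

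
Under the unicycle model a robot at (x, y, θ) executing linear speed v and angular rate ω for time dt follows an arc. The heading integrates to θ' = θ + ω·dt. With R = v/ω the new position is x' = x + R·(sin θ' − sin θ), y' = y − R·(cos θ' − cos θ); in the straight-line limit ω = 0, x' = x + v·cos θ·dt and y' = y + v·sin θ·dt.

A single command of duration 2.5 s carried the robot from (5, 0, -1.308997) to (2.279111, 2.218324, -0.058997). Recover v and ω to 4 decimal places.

Δθ = -0.058997 − -1.308997 = 1.250000
ω = Δθ/dt = 1.250000/2.5 = 0.5000
R = Δx/(sin θ' − sin θ) = -3.0000
v = R·ω = -3.0000·0.5000 = -1.5000

v = -1.5000, ω = 0.5000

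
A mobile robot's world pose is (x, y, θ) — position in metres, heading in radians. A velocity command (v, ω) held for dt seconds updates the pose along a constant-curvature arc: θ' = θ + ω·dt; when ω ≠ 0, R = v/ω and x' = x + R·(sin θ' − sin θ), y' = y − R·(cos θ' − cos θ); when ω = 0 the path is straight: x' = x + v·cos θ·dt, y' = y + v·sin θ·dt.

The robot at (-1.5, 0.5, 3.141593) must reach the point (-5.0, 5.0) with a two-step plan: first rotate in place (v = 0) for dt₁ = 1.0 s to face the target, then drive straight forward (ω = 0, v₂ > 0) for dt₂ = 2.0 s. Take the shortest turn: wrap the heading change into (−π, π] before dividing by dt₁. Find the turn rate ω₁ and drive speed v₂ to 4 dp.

ω₁ = -0.9098, v₂ = 2.8504

heading to target = atan2(5−0.5, -5−-1.5) = 2.2318
Δθ = wrap(2.2318 − 3.1416) = -0.9098; ω₁ = Δθ/dt₁ = -0.9098
distance = √((-5−-1.5)² + (5−0.5)²) = 5.7009; v₂ = distance/dt₂ = 2.8504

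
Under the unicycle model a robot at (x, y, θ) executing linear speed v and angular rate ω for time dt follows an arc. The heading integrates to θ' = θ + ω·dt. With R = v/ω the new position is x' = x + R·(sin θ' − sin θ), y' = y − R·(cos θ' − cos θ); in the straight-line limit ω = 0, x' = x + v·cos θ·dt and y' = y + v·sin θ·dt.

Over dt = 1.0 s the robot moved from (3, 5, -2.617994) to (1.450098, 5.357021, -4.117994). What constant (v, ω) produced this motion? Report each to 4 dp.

v = 1.7500, ω = -1.5000

Δθ = -4.117994 − -2.617994 = -1.500000
ω = Δθ/dt = -1.500000/1.0 = -1.5000
R = Δx/(sin θ' − sin θ) = -1.1667
v = R·ω = -1.1667·-1.5000 = 1.7500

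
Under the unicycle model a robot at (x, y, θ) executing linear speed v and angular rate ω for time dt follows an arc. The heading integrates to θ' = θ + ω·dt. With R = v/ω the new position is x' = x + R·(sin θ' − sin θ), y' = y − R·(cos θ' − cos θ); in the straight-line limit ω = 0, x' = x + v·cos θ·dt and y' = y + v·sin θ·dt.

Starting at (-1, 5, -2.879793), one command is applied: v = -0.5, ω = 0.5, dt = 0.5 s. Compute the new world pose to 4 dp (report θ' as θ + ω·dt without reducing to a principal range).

(-0.7691, 5.0941, -2.6298)

θ' = -2.8798 + 0.5·0.5 = -2.6298
R = v/ω = -0.5/0.5 = -1.0000
x' = -1 + -1.0000·(sin -2.6298 − sin -2.8798) = -0.7691
y' = 5 − -1.0000·(cos -2.6298 − cos -2.8798) = 5.0941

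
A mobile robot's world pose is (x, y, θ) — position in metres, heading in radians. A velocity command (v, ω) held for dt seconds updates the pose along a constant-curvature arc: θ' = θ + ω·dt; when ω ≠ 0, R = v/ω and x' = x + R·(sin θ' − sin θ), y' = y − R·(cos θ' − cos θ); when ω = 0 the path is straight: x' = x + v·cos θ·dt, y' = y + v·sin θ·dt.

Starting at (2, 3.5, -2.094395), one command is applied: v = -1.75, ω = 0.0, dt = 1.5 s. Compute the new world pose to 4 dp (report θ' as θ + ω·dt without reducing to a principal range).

θ' = -2.0944 + 0.0·1.5 = -2.0944
ω = 0 → straight: x' = 2 + -1.75·cos(-2.0944)·1.5 = 3.3125
y' = 3.5 + -1.75·sin(-2.0944)·1.5 = 5.7733

(3.3125, 5.7733, -2.0944)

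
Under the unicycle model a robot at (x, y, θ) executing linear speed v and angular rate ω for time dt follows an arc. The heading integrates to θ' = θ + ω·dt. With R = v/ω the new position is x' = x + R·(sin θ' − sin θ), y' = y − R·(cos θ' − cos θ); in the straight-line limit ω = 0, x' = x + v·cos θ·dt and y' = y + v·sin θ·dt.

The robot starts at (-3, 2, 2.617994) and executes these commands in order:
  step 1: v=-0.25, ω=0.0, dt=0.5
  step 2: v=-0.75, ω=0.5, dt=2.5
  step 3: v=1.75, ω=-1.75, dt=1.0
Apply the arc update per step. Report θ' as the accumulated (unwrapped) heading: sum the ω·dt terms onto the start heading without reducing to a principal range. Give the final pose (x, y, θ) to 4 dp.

step 1: θ'=2.6180 (straight) → pose (-2.8917, 1.9375, 2.6180)
step 2: θ'=3.8680 (R=-1.5000) → pose (-1.1455, 2.1152, 3.8680)
step 3: θ'=2.1180 (R=-1.0000) → pose (-2.6636, 2.3425, 2.1180)

(-2.6636, 2.3425, 2.1180)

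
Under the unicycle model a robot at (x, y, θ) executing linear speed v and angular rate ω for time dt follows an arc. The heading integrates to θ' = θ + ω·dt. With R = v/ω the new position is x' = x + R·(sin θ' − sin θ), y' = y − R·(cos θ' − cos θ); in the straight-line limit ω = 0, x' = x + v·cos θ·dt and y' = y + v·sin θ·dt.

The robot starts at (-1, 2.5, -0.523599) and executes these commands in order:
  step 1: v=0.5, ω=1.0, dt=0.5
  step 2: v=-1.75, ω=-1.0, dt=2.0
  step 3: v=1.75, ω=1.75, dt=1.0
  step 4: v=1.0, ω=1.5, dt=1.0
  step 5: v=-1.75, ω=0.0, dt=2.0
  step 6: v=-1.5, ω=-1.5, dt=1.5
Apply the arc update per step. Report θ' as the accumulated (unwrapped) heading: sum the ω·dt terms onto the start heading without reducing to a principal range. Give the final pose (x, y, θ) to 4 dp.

step 1: θ'=-0.0236 (R=0.5000) → pose (-0.7618, 2.4332, -0.0236)
step 2: θ'=-2.0236 (R=1.7500) → pose (-2.2941, 4.9483, -2.0236)
step 3: θ'=-0.2736 (R=1.0000) → pose (-1.6651, 3.5480, -0.2736)
step 4: θ'=1.2264 (R=0.6667) → pose (-0.8575, 3.9648, 1.2264)
step 5: θ'=1.2264 (straight) → pose (-2.0392, 0.6703, 1.2264)
step 6: θ'=-1.0236 (R=1.0000) → pose (-3.8344, 0.4876, -1.0236)

(-3.8344, 0.4876, -1.0236)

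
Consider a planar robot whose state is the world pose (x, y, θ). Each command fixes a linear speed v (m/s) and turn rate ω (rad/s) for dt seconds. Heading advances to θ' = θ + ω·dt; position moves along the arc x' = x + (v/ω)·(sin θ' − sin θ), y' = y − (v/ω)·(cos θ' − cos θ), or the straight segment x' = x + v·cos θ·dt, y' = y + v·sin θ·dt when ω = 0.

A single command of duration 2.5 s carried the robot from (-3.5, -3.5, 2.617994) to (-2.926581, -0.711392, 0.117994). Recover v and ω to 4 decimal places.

v = 1.5000, ω = -1.0000

Δθ = 0.117994 − 2.617994 = -2.500000
ω = Δθ/dt = -2.500000/2.5 = -1.0000
R = −Δy/(cos θ' − cos θ) = -1.5000
v = R·ω = -1.5000·-1.0000 = 1.5000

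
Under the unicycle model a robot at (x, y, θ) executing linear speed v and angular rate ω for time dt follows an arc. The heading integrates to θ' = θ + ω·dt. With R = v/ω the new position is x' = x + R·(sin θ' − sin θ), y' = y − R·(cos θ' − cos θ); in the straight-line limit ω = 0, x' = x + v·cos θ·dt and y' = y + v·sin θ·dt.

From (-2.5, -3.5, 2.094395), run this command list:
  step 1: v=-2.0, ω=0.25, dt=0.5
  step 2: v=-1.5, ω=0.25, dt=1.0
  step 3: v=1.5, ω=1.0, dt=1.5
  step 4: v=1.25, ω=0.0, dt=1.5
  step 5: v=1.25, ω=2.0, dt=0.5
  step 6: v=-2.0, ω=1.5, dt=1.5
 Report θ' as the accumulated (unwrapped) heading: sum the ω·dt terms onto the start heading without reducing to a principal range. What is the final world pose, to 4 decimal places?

(-6.7166, -7.0728, 7.2194)

step 1: θ'=2.2194 (R=-8.0000) → pose (-1.9472, -4.3326, 2.2194)
step 2: θ'=2.4694 (R=-6.0000) → pose (-0.9019, -5.4029, 2.4694)
step 3: θ'=3.9694 (R=1.5000) → pose (-2.9406, -5.5618, 3.9694)
step 4: θ'=3.9694 (straight) → pose (-4.2091, -6.9426, 3.9694)
step 5: θ'=4.9694 (R=0.6250) → pose (-4.3533, -7.5243, 4.9694)
step 6: θ'=7.2194 (R=-1.3333) → pose (-6.7166, -7.0728, 7.2194)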